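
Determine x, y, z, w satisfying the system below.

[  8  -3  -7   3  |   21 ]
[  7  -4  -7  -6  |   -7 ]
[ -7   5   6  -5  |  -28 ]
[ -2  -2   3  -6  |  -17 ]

Forward elimination on [A|b]:
R2 <- R2 - (7/8)*R1:  [      0   -11/8    -7/8   -69/8  -203/8 ]
R3 <- R3 - (-7/8)*R1:  [     0   19/8   -1/8  -19/8  -77/8 ]
R4 <- R4 - (-1/4)*R1:  [     0  -11/4    5/4  -21/4  -47/4 ]
R3 <- R3 - (-19/11)*R2:  [       0        0   -18/11  -190/11  -588/11 ]
R4 <- R4 - (2)*R2:  [  0   0   3  12  39 ]
R4 <- R4 - (-11/6)*R3:  [     0      0      0  -59/3    -59 ]
Row echelon form:
[ 8     -3      -7        3  |       21 ]
[ 0  -11/8    -7/8    -69/8  |   -203/8 ]
[ 0      0  -18/11  -190/11  |  -588/11 ]
[ 0      0       0    -59/3  |      -59 ]
Back-substitution:
w = (-59) / (-59/3) = 3
z = (-588/11 - (-190/11)*(3)) / (-18/11) = 1
y = (-203/8 - (-7/8)*(1) - (-69/8)*(3)) / (-11/8) = -1
x = (21 - (-3)*(-1) - (-7)*(1) - (3)*(3)) / 8 = 2

(2, -1, 1, 3)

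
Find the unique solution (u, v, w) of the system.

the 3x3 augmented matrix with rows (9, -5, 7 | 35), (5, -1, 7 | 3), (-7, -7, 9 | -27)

Forward elimination on [A|b]:
R2 <- R2 - (5/9)*R1:  [      0    16/9    28/9  -148/9 ]
R3 <- R3 - (-7/9)*R1:  [     0  -98/9  130/9    2/9 ]
R3 <- R3 - (-49/8)*R2:  [      0       0    67/2  -201/2 ]
Row echelon form:
[ 9    -5     7  |      35 ]
[ 0  16/9  28/9  |  -148/9 ]
[ 0     0  67/2  |  -201/2 ]
Back-substitution:
w = (-201/2) / (67/2) = -3
v = (-148/9 - (28/9)*(-3)) / (16/9) = -4
u = (35 - (-5)*(-4) - (7)*(-3)) / 9 = 4

(4, -4, -3)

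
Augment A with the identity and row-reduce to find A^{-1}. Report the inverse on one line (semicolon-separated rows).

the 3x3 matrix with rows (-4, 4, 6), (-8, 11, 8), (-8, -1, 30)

Gauss-Jordan on [A | I]:
R1 <- (1/-4)*R1:  [    1    -1  -3/2  |  -1/4     0     0 ]
R2 <- R2 - (-8)*R1:  [  0   3  -4  |  -2   1   0 ]
R3 <- R3 - (-8)*R1:  [  0  -9  18  |  -2   0   1 ]
R2 <- (1/3)*R2:  [    0     1  -4/3  |  -2/3   1/3     0 ]
R1 <- R1 - (-1)*R2:  [      1       0   -17/6  |  -11/12     1/3       0 ]
R3 <- R3 - (-9)*R2:  [  0   0   6  |  -8   3   1 ]
R3 <- (1/6)*R3:  [    0     0     1  |  -4/3   1/2   1/6 ]
R1 <- R1 - (-17/6)*R3:  [       1        0        0  |  -169/36      7/4    17/36 ]
R2 <- R2 - (-4/3)*R3:  [     0      1      0  |  -22/9      1    2/9 ]
Right block of [I | A^{-1}] is the inverse:
[ -169/36  7/4  17/36 ]
[   -22/9    1    2/9 ]
[    -4/3  1/2    1/6 ]

inverse = [-169/36 7/4 17/36; -22/9 1 2/9; -4/3 1/2 1/6]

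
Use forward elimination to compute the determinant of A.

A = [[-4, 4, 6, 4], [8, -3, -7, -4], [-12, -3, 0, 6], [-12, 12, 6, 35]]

Forward elimination:
R2 <- R2 - (-2)*R1:  [ 0  5  5  4 ]
R3 <- R3 - (3)*R1:  [   0  -15  -18   -6 ]
R4 <- R4 - (3)*R1:  [   0    0  -12   23 ]
R3 <- R3 - (-3)*R2:  [  0   0  -3   6 ]
R4 <- R4 - (4)*R3:  [  0   0   0  -1 ]
Upper-triangular form:
[ -4  4   6   4 ]
[  0  5   5   4 ]
[  0  0  -3   6 ]
[  0  0   0  -1 ]
det(A) = (-1)^0 * (-4) * (5) * (-3) * (-1) = -60  (0 row swaps -> sign +1)

det(A) = -60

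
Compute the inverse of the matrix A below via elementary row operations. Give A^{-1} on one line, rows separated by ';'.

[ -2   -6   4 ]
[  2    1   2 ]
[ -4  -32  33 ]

Gauss-Jordan on [A | I]:
R1 <- (1/-2)*R1:  [    1     3    -2  |  -1/2     0     0 ]
R2 <- R2 - (2)*R1:  [  0  -5   6  |   1   1   0 ]
R3 <- R3 - (-4)*R1:  [   0  -20   25  |   -2    0    1 ]
R2 <- (1/-5)*R2:  [    0     1  -6/5  |  -1/5  -1/5     0 ]
R1 <- R1 - (3)*R2:  [    1     0   8/5  |  1/10   3/5     0 ]
R3 <- R3 - (-20)*R2:  [  0   0   1  |  -6  -4   1 ]
R1 <- R1 - (8/5)*R3:  [     1      0      0  |  97/10      7   -8/5 ]
R2 <- R2 - (-6/5)*R3:  [     0      1      0  |  -37/5     -5    6/5 ]
Right block of [I | A^{-1}] is the inverse:
[ 97/10   7  -8/5 ]
[ -37/5  -5   6/5 ]
[    -6  -4     1 ]

inverse = [97/10 7 -8/5; -37/5 -5 6/5; -6 -4 1]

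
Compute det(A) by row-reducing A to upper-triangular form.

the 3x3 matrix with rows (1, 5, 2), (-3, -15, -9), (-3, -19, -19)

det(A) = -12

Forward elimination:
R2 <- R2 - (-3)*R1:  [  0   0  -3 ]
R3 <- R3 - (-3)*R1:  [   0   -4  -13 ]
R2 <-> R3   (pivot in column 2 was zero)
[ 1   5    2 ]
[ 0  -4  -13 ]
[ 0   0   -3 ]
Upper-triangular form:
[ 1   5    2 ]
[ 0  -4  -13 ]
[ 0   0   -3 ]
det(A) = (-1)^1 * (1) * (-4) * (-3) = -12  (1 row swap -> sign -1)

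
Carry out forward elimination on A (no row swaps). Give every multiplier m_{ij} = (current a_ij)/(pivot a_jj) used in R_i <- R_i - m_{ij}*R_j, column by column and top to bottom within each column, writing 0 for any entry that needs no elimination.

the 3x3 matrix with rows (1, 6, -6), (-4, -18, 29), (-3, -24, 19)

Forward elimination:
R2 <- R2 - (-4)*R1:  [ 0  6  5 ]
R3 <- R3 - (-3)*R1:  [  0  -6   1 ]
R3 <- R3 - (-1)*R2:  [ 0  0  6 ]
Multipliers (in order of application): m_{21} = -4, m_{31} = -3, m_{32} = -1

multipliers: -4, -3, -1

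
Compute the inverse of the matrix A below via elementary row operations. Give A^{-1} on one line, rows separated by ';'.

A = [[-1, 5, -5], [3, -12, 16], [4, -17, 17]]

Gauss-Jordan on [A | I]:
R1 <- (1/-1)*R1:  [  1  -5   5  |  -1   0   0 ]
R2 <- R2 - (3)*R1:  [ 0  3  1  |  3  1  0 ]
R3 <- R3 - (4)*R1:  [  0   3  -3  |   4   0   1 ]
R2 <- (1/3)*R2:  [   0    1  1/3  |    1  1/3    0 ]
R1 <- R1 - (-5)*R2:  [    1     0  20/3  |     4   5/3     0 ]
R3 <- R3 - (3)*R2:  [  0   0  -4  |   1  -1   1 ]
R3 <- (1/-4)*R3:  [    0     0     1  |  -1/4   1/4  -1/4 ]
R1 <- R1 - (20/3)*R3:  [    1     0     0  |  17/3     0   5/3 ]
R2 <- R2 - (1/3)*R3:  [     0      1      0  |  13/12    1/4   1/12 ]
Right block of [I | A^{-1}] is the inverse:
[  17/3    0   5/3 ]
[ 13/12  1/4  1/12 ]
[  -1/4  1/4  -1/4 ]

inverse = [17/3 0 5/3; 13/12 1/4 1/12; -1/4 1/4 -1/4]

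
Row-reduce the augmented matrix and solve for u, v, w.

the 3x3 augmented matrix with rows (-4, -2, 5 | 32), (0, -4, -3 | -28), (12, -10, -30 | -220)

(-5, 4, 4)

Forward elimination on [A|b]:
R3 <- R3 - (-3)*R1:  [    0   -16   -15  -124 ]
R3 <- R3 - (4)*R2:  [   0    0   -3  -12 ]
Row echelon form:
[ -4  -2   5  |   32 ]
[  0  -4  -3  |  -28 ]
[  0   0  -3  |  -12 ]
Back-substitution:
w = (-12) / -3 = 4
v = (-28 - (-3)*(4)) / -4 = 4
u = (32 - (-2)*(4) - (5)*(4)) / -4 = -5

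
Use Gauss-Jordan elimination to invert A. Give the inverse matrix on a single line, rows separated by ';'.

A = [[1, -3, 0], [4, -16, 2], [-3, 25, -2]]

inverse = [3/4 1/4 1/4; -1/12 1/12 1/12; -13/6 2/3 1/6]

Gauss-Jordan on [A | I]:
R2 <- R2 - (4)*R1:  [  0  -4   2  |  -4   1   0 ]
R3 <- R3 - (-3)*R1:  [  0  16  -2  |   3   0   1 ]
R2 <- (1/-4)*R2:  [    0     1  -1/2  |     1  -1/4     0 ]
R1 <- R1 - (-3)*R2:  [    1     0  -3/2  |     4  -3/4     0 ]
R3 <- R3 - (16)*R2:  [   0    0    6  |  -13    4    1 ]
R3 <- (1/6)*R3:  [     0      0      1  |  -13/6    2/3    1/6 ]
R1 <- R1 - (-3/2)*R3:  [   1    0    0  |  3/4  1/4  1/4 ]
R2 <- R2 - (-1/2)*R3:  [     0      1      0  |  -1/12   1/12   1/12 ]
Right block of [I | A^{-1}] is the inverse:
[   3/4   1/4   1/4 ]
[ -1/12  1/12  1/12 ]
[ -13/6   2/3   1/6 ]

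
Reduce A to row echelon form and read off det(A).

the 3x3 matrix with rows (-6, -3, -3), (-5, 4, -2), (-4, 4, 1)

det(A) = -99

Forward elimination:
R2 <- R2 - (5/6)*R1:  [    0  13/2   1/2 ]
R3 <- R3 - (2/3)*R1:  [ 0  6  3 ]
R3 <- R3 - (12/13)*R2:  [     0      0  33/13 ]
Upper-triangular form:
[ -6    -3     -3 ]
[  0  13/2    1/2 ]
[  0     0  33/13 ]
det(A) = (-1)^0 * (-6) * (13/2) * (33/13) = -99  (0 row swaps -> sign +1)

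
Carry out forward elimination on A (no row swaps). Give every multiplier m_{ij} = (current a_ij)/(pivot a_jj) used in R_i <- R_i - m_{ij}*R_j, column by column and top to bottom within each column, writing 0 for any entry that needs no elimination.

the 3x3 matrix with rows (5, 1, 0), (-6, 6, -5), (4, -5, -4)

multipliers: -6/5, 4/5, -29/36

Forward elimination:
R2 <- R2 - (-6/5)*R1:  [    0  36/5    -5 ]
R3 <- R3 - (4/5)*R1:  [     0  -29/5     -4 ]
R3 <- R3 - (-29/36)*R2:  [       0        0  -289/36 ]
Multipliers (in order of application): m_{21} = -6/5, m_{31} = 4/5, m_{32} = -29/36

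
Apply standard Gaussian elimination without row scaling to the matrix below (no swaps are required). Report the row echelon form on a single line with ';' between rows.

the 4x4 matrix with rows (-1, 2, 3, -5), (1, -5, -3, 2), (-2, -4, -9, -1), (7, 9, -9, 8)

REF = [-1 2 3 -5; 0 -3 0 -3; 0 0 -15 17; 0 0 0 -182/5]

Forward elimination:
R2 <- R2 - (-1)*R1:  [  0  -3   0  -3 ]
R3 <- R3 - (2)*R1:  [   0   -8  -15    9 ]
R4 <- R4 - (-7)*R1:  [   0   23   12  -27 ]
R3 <- R3 - (8/3)*R2:  [   0    0  -15   17 ]
R4 <- R4 - (-23/3)*R2:  [   0    0   12  -50 ]
R4 <- R4 - (-4/5)*R3:  [      0       0       0  -182/5 ]
Row echelon form:
[ -1   2    3      -5 ]
[  0  -3    0      -3 ]
[  0   0  -15      17 ]
[  0   0    0  -182/5 ]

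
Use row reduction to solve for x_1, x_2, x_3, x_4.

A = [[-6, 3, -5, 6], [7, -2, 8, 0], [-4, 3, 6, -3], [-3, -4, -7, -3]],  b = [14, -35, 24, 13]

(-3, 3, -1, -3)

Forward elimination on [A|b]:
R2 <- R2 - (-7/6)*R1:  [     0    3/2   13/6      7  -56/3 ]
R3 <- R3 - (2/3)*R1:  [    0     1  28/3    -7  44/3 ]
R4 <- R4 - (1/2)*R1:  [     0  -11/2   -9/2     -6      6 ]
R3 <- R3 - (2/3)*R2:  [     0      0   71/9  -35/3  244/9 ]
R4 <- R4 - (-11/3)*R2:  [      0       0    31/9    59/3  -562/9 ]
R4 <- R4 - (31/71)*R3:  [        0         0         0   1758/71  -5274/71 ]
Row echelon form:
[ -6    3    -5        6  |        14 ]
[  0  3/2  13/6        7  |     -56/3 ]
[  0    0  71/9    -35/3  |     244/9 ]
[  0    0     0  1758/71  |  -5274/71 ]
Back-substitution:
x_4 = (-5274/71) / (1758/71) = -3
x_3 = (244/9 - (-35/3)*(-3)) / (71/9) = -1
x_2 = (-56/3 - (13/6)*(-1) - (7)*(-3)) / (3/2) = 3
x_1 = (14 - (3)*(3) - (-5)*(-1) - (6)*(-3)) / -6 = -3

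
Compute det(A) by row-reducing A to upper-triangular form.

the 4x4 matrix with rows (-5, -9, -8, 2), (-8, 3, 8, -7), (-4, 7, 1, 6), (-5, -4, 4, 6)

Forward elimination:
R2 <- R2 - (8/5)*R1:  [     0   87/5  104/5  -51/5 ]
R3 <- R3 - (4/5)*R1:  [    0  71/5  37/5  22/5 ]
R4 <- R4 - (1)*R1:  [  0   5  12   4 ]
R3 <- R3 - (71/87)*R2:  [       0        0  -833/87   369/29 ]
R4 <- R4 - (25/87)*R2:  [      0       0  524/87  201/29 ]
R4 <- R4 - (-524/833)*R3:  [         0          0          0  12441/833 ]
Upper-triangular form:
[ -5    -9       -8          2 ]
[  0  87/5    104/5      -51/5 ]
[  0     0  -833/87     369/29 ]
[  0     0        0  12441/833 ]
det(A) = (-1)^0 * (-5) * (87/5) * (-833/87) * (12441/833) = 12441  (0 row swaps -> sign +1)

det(A) = 12441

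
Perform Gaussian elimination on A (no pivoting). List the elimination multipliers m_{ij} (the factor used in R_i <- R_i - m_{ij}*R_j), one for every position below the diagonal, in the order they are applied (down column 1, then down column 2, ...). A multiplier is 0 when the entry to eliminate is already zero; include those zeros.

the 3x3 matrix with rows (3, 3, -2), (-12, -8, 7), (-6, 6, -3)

Forward elimination:
R2 <- R2 - (-4)*R1:  [  0   4  -1 ]
R3 <- R3 - (-2)*R1:  [  0  12  -7 ]
R3 <- R3 - (3)*R2:  [  0   0  -4 ]
Multipliers (in order of application): m_{21} = -4, m_{31} = -2, m_{32} = 3

multipliers: -4, -2, 3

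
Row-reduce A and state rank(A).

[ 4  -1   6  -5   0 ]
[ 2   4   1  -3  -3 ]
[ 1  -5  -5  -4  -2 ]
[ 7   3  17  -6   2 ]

rank(A) = 3

Row reduction:
R2 <- R2 - (1/2)*R1:  [    0   9/2    -2  -1/2    -3 ]
R3 <- R3 - (1/4)*R1:  [     0  -19/4  -13/2  -11/4     -2 ]
R4 <- R4 - (7/4)*R1:  [    0  19/4  13/2  11/4     2 ]
R3 <- R3 - (-19/18)*R2:  [       0        0  -155/18   -59/18    -31/6 ]
R4 <- R4 - (19/18)*R2:  [      0       0  155/18   59/18    31/6 ]
R4 <- R4 - (-1)*R3:  [ 0  0  0  0  0 ]
Row echelon form:
[ 4   -1        6      -5      0 ]
[ 0  9/2       -2    -1/2     -3 ]
[ 0    0  -155/18  -59/18  -31/6 ]
[ 0    0        0       0      0 ]
Nonzero rows / pivot columns: 3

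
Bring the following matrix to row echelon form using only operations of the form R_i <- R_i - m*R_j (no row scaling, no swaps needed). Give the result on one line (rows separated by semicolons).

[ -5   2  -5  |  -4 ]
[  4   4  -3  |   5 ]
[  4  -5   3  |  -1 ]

Forward elimination:
R2 <- R2 - (-4/5)*R1:  [    0  28/5    -7   9/5 ]
R3 <- R3 - (-4/5)*R1:  [     0  -17/5     -1  -21/5 ]
R3 <- R3 - (-17/28)*R2:  [      0       0   -21/4  -87/28 ]
Row echelon form:
[ -5     2     -5  |      -4 ]
[  0  28/5     -7  |     9/5 ]
[  0     0  -21/4  |  -87/28 ]

REF = [-5 2 -5 -4; 0 28/5 -7 9/5; 0 0 -21/4 -87/28]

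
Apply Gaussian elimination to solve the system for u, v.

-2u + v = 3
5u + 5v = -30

(-3, -3)

Forward elimination on [A|b]:
R2 <- R2 - (-5/2)*R1:  [     0   15/2  -45/2 ]
Row echelon form:
[ -2     1  |      3 ]
[  0  15/2  |  -45/2 ]
Back-substitution:
v = (-45/2) / (15/2) = -3
u = (3 - (1)*(-3)) / -2 = -3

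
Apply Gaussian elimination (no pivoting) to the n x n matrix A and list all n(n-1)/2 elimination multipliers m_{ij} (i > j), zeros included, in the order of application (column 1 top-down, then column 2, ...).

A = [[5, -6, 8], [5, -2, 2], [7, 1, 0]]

Forward elimination:
R2 <- R2 - (1)*R1:  [  0   4  -6 ]
R3 <- R3 - (7/5)*R1:  [     0   47/5  -56/5 ]
R3 <- R3 - (47/20)*R2:  [     0      0  29/10 ]
Multipliers (in order of application): m_{21} = 1, m_{31} = 7/5, m_{32} = 47/20

multipliers: 1, 7/5, 47/20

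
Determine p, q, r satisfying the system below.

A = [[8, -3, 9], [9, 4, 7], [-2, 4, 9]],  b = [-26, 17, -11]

Forward elimination on [A|b]:
R2 <- R2 - (9/8)*R1:  [     0   59/8  -25/8  185/4 ]
R3 <- R3 - (-1/4)*R1:  [     0   13/4   45/4  -35/2 ]
R3 <- R3 - (26/59)*R2:  [        0         0    745/59  -2235/59 ]
Row echelon form:
[ 8    -3       9  |       -26 ]
[ 0  59/8   -25/8  |     185/4 ]
[ 0     0  745/59  |  -2235/59 ]
Back-substitution:
r = (-2235/59) / (745/59) = -3
q = (185/4 - (-25/8)*(-3)) / (59/8) = 5
p = (-26 - (-3)*(5) - (9)*(-3)) / 8 = 2

(2, 5, -3)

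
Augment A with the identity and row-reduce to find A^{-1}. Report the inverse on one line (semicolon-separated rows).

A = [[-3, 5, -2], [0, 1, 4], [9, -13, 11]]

Gauss-Jordan on [A | I]:
R1 <- (1/-3)*R1:  [    1  -5/3   2/3  |  -1/3     0     0 ]
R3 <- R3 - (9)*R1:  [ 0  2  5  |  3  0  1 ]
R1 <- R1 - (-5/3)*R2:  [    1     0  22/3  |  -1/3   5/3     0 ]
R3 <- R3 - (2)*R2:  [  0   0  -3  |   3  -2   1 ]
R3 <- (1/-3)*R3:  [    0     0     1  |    -1   2/3  -1/3 ]
R1 <- R1 - (22/3)*R3:  [     1      0      0  |      7  -29/9   22/9 ]
R2 <- R2 - (4)*R3:  [    0     1     0  |     4  -5/3   4/3 ]
Right block of [I | A^{-1}] is the inverse:
[  7  -29/9  22/9 ]
[  4   -5/3   4/3 ]
[ -1    2/3  -1/3 ]

inverse = [7 -29/9 22/9; 4 -5/3 4/3; -1 2/3 -1/3]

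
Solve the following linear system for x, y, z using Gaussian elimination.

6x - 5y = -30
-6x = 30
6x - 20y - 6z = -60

(-5, 0, 5)

Forward elimination on [A|b]:
R2 <- R2 - (-1)*R1:  [  0  -5   0   0 ]
R3 <- R3 - (1)*R1:  [   0  -15   -6  -30 ]
R3 <- R3 - (3)*R2:  [   0    0   -6  -30 ]
Row echelon form:
[ 6  -5   0  |  -30 ]
[ 0  -5   0  |    0 ]
[ 0   0  -6  |  -30 ]
Back-substitution:
z = (-30) / -6 = 5
y = (0) / -5 = 0
x = (-30 - (-5)*(0)) / 6 = -5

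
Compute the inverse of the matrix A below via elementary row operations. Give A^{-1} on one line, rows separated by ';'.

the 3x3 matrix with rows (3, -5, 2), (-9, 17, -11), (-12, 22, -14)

Gauss-Jordan on [A | I]:
R1 <- (1/3)*R1:  [    1  -5/3   2/3  |   1/3     0     0 ]
R2 <- R2 - (-9)*R1:  [  0   2  -5  |   3   1   0 ]
R3 <- R3 - (-12)*R1:  [  0   2  -6  |   4   0   1 ]
R2 <- (1/2)*R2:  [    0     1  -5/2  |   3/2   1/2     0 ]
R1 <- R1 - (-5/3)*R2:  [    1     0  -7/2  |  17/6   5/6     0 ]
R3 <- R3 - (2)*R2:  [  0   0  -1  |   1  -1   1 ]
R3 <- (1/-1)*R3:  [  0   0   1  |  -1   1  -1 ]
R1 <- R1 - (-7/2)*R3:  [    1     0     0  |  -2/3  13/3  -7/2 ]
R2 <- R2 - (-5/2)*R3:  [    0     1     0  |    -1     3  -5/2 ]
Right block of [I | A^{-1}] is the inverse:
[ -2/3  13/3  -7/2 ]
[   -1     3  -5/2 ]
[   -1     1    -1 ]

inverse = [-2/3 13/3 -7/2; -1 3 -5/2; -1 1 -1]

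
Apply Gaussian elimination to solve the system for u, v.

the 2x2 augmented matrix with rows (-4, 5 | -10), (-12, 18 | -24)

(5, 2)

Forward elimination on [A|b]:
R2 <- R2 - (3)*R1:  [ 0  3  6 ]
Row echelon form:
[ -4  5  |  -10 ]
[  0  3  |    6 ]
Back-substitution:
v = (6) / 3 = 2
u = (-10 - (5)*(2)) / -4 = 5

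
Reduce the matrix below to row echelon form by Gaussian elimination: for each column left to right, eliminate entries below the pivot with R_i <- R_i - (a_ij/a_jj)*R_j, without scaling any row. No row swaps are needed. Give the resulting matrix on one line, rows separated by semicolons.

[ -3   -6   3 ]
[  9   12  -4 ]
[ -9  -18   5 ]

Forward elimination:
R2 <- R2 - (-3)*R1:  [  0  -6   5 ]
R3 <- R3 - (3)*R1:  [  0   0  -4 ]
Row echelon form:
[ -3  -6   3 ]
[  0  -6   5 ]
[  0   0  -4 ]

REF = [-3 -6 3; 0 -6 5; 0 0 -4]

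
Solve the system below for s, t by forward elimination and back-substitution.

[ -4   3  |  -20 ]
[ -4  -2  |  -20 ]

(5, 0)

Forward elimination on [A|b]:
R2 <- R2 - (1)*R1:  [  0  -5   0 ]
Row echelon form:
[ -4   3  |  -20 ]
[  0  -5  |    0 ]
Back-substitution:
t = (0) / -5 = 0
s = (-20 - (3)*(0)) / -4 = 5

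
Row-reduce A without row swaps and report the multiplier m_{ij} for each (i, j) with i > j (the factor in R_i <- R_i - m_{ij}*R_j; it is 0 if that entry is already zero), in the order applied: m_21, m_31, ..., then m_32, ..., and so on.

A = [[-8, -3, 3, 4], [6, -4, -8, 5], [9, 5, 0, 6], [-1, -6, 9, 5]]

Forward elimination:
R2 <- R2 - (-3/4)*R1:  [     0  -25/4  -23/4      8 ]
R3 <- R3 - (-9/8)*R1:  [    0  13/8  27/8  21/2 ]
R4 <- R4 - (1/8)*R1:  [     0  -45/8   69/8    9/2 ]
R3 <- R3 - (-13/50)*R2:  [      0       0   47/25  629/50 ]
R4 <- R4 - (9/10)*R2:  [      0       0    69/5  -27/10 ]
R4 <- R4 - (345/47)*R3:  [        0         0         0  -4467/47 ]
Multipliers (in order of application): m_{21} = -3/4, m_{31} = -9/8, m_{41} = 1/8, m_{32} = -13/50, m_{42} = 9/10, m_{43} = 345/47

multipliers: -3/4, -9/8, 1/8, -13/50, 9/10, 345/47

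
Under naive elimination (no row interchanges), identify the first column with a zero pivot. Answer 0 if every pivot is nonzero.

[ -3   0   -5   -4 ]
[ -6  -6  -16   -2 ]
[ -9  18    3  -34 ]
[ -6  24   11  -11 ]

Naive forward elimination:
R2 <- R2 - (2)*R1:  [  0  -6  -6   6 ]
R3 <- R3 - (3)*R1:  [   0   18   18  -22 ]
R4 <- R4 - (2)*R1:  [  0  24  21  -3 ]
R3 <- R3 - (-3)*R2:  [  0   0   0  -4 ]
R4 <- R4 - (-4)*R2:  [  0   0  -3  21 ]
Matrix at this point:
[ -3   0  -5  -4 ]
[  0  -6  -6   6 ]
[  0   0   0  -4 ]
[  0   0  -3  21 ]
Pivot entry (3,3) is zero but row 4 has -3 in column 3 -> naive elimination stops; a row interchange (e.g. R3 <-> R4) would be required here.

first zero-pivot column = 3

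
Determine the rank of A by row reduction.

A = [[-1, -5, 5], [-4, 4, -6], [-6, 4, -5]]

Row reduction:
R2 <- R2 - (4)*R1:  [   0   24  -26 ]
R3 <- R3 - (6)*R1:  [   0   34  -35 ]
R3 <- R3 - (17/12)*R2:  [    0     0  11/6 ]
Row echelon form:
[ -1  -5     5 ]
[  0  24   -26 ]
[  0   0  11/6 ]
Nonzero rows / pivot columns: 3

rank(A) = 3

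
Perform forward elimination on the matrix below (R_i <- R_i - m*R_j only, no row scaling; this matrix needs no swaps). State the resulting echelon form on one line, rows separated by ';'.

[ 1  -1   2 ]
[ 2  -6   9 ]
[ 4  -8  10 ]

REF = [1 -1 2; 0 -4 5; 0 0 -3]

Forward elimination:
R2 <- R2 - (2)*R1:  [  0  -4   5 ]
R3 <- R3 - (4)*R1:  [  0  -4   2 ]
R3 <- R3 - (1)*R2:  [  0   0  -3 ]
Row echelon form:
[ 1  -1   2 ]
[ 0  -4   5 ]
[ 0   0  -3 ]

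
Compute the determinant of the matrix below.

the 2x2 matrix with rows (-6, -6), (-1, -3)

Forward elimination:
R2 <- R2 - (1/6)*R1:  [  0  -2 ]
Upper-triangular form:
[ -6  -6 ]
[  0  -2 ]
det(A) = (-1)^0 * (-6) * (-2) = 12  (0 row swaps -> sign +1)

det(A) = 12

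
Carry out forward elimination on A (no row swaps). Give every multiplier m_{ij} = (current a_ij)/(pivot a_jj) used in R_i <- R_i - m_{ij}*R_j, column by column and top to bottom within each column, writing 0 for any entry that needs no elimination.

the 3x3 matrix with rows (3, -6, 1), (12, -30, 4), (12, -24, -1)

Forward elimination:
R2 <- R2 - (4)*R1:  [  0  -6   0 ]
R3 <- R3 - (4)*R1:  [  0   0  -5 ]
R3: entry in column 2 is already 0 -> m_{32} = 0 (no row operation needed)
Multipliers (in order of application): m_{21} = 4, m_{31} = 4, m_{32} = 0

multipliers: 4, 4, 0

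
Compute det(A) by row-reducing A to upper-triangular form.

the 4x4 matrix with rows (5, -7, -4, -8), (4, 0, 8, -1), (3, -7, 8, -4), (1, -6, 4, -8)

Forward elimination:
R2 <- R2 - (4/5)*R1:  [    0  28/5  56/5  27/5 ]
R3 <- R3 - (3/5)*R1:  [     0  -14/5   52/5    4/5 ]
R4 <- R4 - (1/5)*R1:  [     0  -23/5   24/5  -32/5 ]
R3 <- R3 - (-1/2)*R2:  [   0    0   16  7/2 ]
R4 <- R4 - (-23/28)*R2:  [      0       0      14  -55/28 ]
R4 <- R4 - (7/8)*R3:  [        0         0         0  -563/112 ]
Upper-triangular form:
[ 5    -7    -4        -8 ]
[ 0  28/5  56/5      27/5 ]
[ 0     0    16       7/2 ]
[ 0     0     0  -563/112 ]
det(A) = (-1)^0 * (5) * (28/5) * (16) * (-563/112) = -2252  (0 row swaps -> sign +1)

det(A) = -2252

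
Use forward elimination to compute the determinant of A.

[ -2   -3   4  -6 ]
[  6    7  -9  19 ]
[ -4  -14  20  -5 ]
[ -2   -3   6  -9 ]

det(A) = -24

Forward elimination:
R2 <- R2 - (-3)*R1:  [  0  -2   3   1 ]
R3 <- R3 - (2)*R1:  [  0  -8  12   7 ]
R4 <- R4 - (1)*R1:  [  0   0   2  -3 ]
R3 <- R3 - (4)*R2:  [ 0  0  0  3 ]
R3 <-> R4   (pivot in column 3 was zero)
[ -2  -3  4  -6 ]
[  0  -2  3   1 ]
[  0   0  2  -3 ]
[  0   0  0   3 ]
Upper-triangular form:
[ -2  -3  4  -6 ]
[  0  -2  3   1 ]
[  0   0  2  -3 ]
[  0   0  0   3 ]
det(A) = (-1)^1 * (-2) * (-2) * (2) * (3) = -24  (1 row swap -> sign -1)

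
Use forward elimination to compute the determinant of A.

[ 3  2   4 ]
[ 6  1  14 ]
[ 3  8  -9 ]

det(A) = 9

Forward elimination:
R2 <- R2 - (2)*R1:  [  0  -3   6 ]
R3 <- R3 - (1)*R1:  [   0    6  -13 ]
R3 <- R3 - (-2)*R2:  [  0   0  -1 ]
Upper-triangular form:
[ 3   2   4 ]
[ 0  -3   6 ]
[ 0   0  -1 ]
det(A) = (-1)^0 * (3) * (-3) * (-1) = 9  (0 row swaps -> sign +1)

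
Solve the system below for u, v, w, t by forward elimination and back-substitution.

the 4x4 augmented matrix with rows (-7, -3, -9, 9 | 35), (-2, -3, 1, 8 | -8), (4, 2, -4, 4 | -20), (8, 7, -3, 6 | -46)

Forward elimination on [A|b]:
R2 <- R2 - (2/7)*R1:  [     0  -15/7   25/7   38/7    -18 ]
R3 <- R3 - (-4/7)*R1:  [     0    2/7  -64/7   64/7      0 ]
R4 <- R4 - (-8/7)*R1:  [     0   25/7  -93/7  114/7     -6 ]
R3 <- R3 - (-2/15)*R2:  [      0       0   -26/3  148/15   -12/5 ]
R4 <- R4 - (-5/3)*R2:  [     0      0  -22/3   76/3    -36 ]
R4 <- R4 - (11/13)*R3:  [        0         0         0   1104/65  -2208/65 ]
Row echelon form:
[ -7     -3     -9        9  |        35 ]
[  0  -15/7   25/7     38/7  |       -18 ]
[  0      0  -26/3   148/15  |     -12/5 ]
[  0      0      0  1104/65  |  -2208/65 ]
Back-substitution:
t = (-2208/65) / (1104/65) = -2
w = (-12/5 - (148/15)*(-2)) / (-26/3) = -2
v = (-18 - (25/7)*(-2) - (38/7)*(-2)) / (-15/7) = 0
u = (35 - (-3)*(0) - (-9)*(-2) - (9)*(-2)) / -7 = -5

(-5, 0, -2, -2)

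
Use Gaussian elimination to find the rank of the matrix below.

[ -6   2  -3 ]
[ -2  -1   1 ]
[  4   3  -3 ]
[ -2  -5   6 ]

rank(A) = 3

Row reduction:
R2 <- R2 - (1/3)*R1:  [    0  -5/3     2 ]
R3 <- R3 - (-2/3)*R1:  [    0  13/3    -5 ]
R4 <- R4 - (1/3)*R1:  [     0  -17/3      7 ]
R3 <- R3 - (-13/5)*R2:  [   0    0  1/5 ]
R4 <- R4 - (17/5)*R2:  [   0    0  1/5 ]
R4 <- R4 - (1)*R3:  [ 0  0  0 ]
Row echelon form:
[ -6     2   -3 ]
[  0  -5/3    2 ]
[  0     0  1/5 ]
[  0     0    0 ]
Nonzero rows / pivot columns: 3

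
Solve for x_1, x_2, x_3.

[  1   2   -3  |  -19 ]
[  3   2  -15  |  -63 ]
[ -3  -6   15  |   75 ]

(-4, -3, 3)

Forward elimination on [A|b]:
R2 <- R2 - (3)*R1:  [  0  -4  -6  -6 ]
R3 <- R3 - (-3)*R1:  [  0   0   6  18 ]
Row echelon form:
[ 1   2  -3  |  -19 ]
[ 0  -4  -6  |   -6 ]
[ 0   0   6  |   18 ]
Back-substitution:
x_3 = (18) / 6 = 3
x_2 = (-6 - (-6)*(3)) / -4 = -3
x_1 = (-19 - (2)*(-3) - (-3)*(3)) / 1 = -4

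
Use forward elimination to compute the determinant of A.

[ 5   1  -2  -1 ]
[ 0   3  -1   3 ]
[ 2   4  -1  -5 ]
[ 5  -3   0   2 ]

Forward elimination:
R3 <- R3 - (2/5)*R1:  [     0   18/5   -1/5  -23/5 ]
R4 <- R4 - (1)*R1:  [  0  -4   2   3 ]
R3 <- R3 - (6/5)*R2:  [     0      0      1  -41/5 ]
R4 <- R4 - (-4/3)*R2:  [   0    0  2/3    7 ]
R4 <- R4 - (2/3)*R3:  [      0       0       0  187/15 ]
Upper-triangular form:
[ 5  1  -2      -1 ]
[ 0  3  -1       3 ]
[ 0  0   1   -41/5 ]
[ 0  0   0  187/15 ]
det(A) = (-1)^0 * (5) * (3) * (1) * (187/15) = 187  (0 row swaps -> sign +1)

det(A) = 187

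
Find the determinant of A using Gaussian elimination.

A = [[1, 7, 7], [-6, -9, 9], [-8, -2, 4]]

det(A) = -774

Forward elimination:
R2 <- R2 - (-6)*R1:  [  0  33  51 ]
R3 <- R3 - (-8)*R1:  [  0  54  60 ]
R3 <- R3 - (18/11)*R2:  [       0        0  -258/11 ]
Upper-triangular form:
[ 1   7        7 ]
[ 0  33       51 ]
[ 0   0  -258/11 ]
det(A) = (-1)^0 * (1) * (33) * (-258/11) = -774  (0 row swaps -> sign +1)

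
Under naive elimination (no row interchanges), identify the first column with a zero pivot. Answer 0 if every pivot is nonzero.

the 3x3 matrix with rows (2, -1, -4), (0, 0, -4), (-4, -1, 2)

Naive forward elimination:
R3 <- R3 - (-2)*R1:  [  0  -3  -6 ]
Matrix at this point:
[ 2  -1  -4 ]
[ 0   0  -4 ]
[ 0  -3  -6 ]
Pivot entry (2,2) is zero but row 3 has -3 in column 2 -> naive elimination stops; a row interchange (e.g. R2 <-> R3) would be required here.

first zero-pivot column = 2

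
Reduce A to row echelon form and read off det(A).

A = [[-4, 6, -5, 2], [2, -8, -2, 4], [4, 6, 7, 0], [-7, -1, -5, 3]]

Forward elimination:
R2 <- R2 - (-1/2)*R1:  [    0    -5  -9/2     5 ]
R3 <- R3 - (-1)*R1:  [  0  12   2   2 ]
R4 <- R4 - (7/4)*R1:  [     0  -23/2   15/4   -1/2 ]
R3 <- R3 - (-12/5)*R2:  [     0      0  -44/5     14 ]
R4 <- R4 - (23/10)*R2:  [      0       0  141/10     -12 ]
R4 <- R4 - (-141/88)*R3:  [      0       0       0  459/44 ]
Upper-triangular form:
[ -4   6     -5       2 ]
[  0  -5   -9/2       5 ]
[  0   0  -44/5      14 ]
[  0   0      0  459/44 ]
det(A) = (-1)^0 * (-4) * (-5) * (-44/5) * (459/44) = -1836  (0 row swaps -> sign +1)

det(A) = -1836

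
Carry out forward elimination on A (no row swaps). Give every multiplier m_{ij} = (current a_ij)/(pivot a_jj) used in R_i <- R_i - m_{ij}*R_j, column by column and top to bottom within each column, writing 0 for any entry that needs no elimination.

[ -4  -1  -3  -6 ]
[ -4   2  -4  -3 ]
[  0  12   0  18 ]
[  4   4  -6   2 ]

multipliers: 1, 0, -1, 4, 1, -2

Forward elimination:
R2 <- R2 - (1)*R1:  [  0   3  -1   3 ]
R3: entry in column 1 is already 0 -> m_{31} = 0 (no row operation needed)
R4 <- R4 - (-1)*R1:  [  0   3  -9  -4 ]
R3 <- R3 - (4)*R2:  [ 0  0  4  6 ]
R4 <- R4 - (1)*R2:  [  0   0  -8  -7 ]
R4 <- R4 - (-2)*R3:  [ 0  0  0  5 ]
Multipliers (in order of application): m_{21} = 1, m_{31} = 0, m_{41} = -1, m_{32} = 4, m_{42} = 1, m_{43} = -2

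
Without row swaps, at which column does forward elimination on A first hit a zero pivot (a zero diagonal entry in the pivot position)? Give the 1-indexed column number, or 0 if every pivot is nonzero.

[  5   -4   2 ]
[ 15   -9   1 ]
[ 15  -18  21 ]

Naive forward elimination:
R2 <- R2 - (3)*R1:  [  0   3  -5 ]
R3 <- R3 - (3)*R1:  [  0  -6  15 ]
R3 <- R3 - (-2)*R2:  [ 0  0  5 ]
All pivots nonzero; naive elimination completes without hitting a zero pivot.

first zero-pivot column = 0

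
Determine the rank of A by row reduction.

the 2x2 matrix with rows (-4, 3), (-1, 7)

Row reduction:
R2 <- R2 - (1/4)*R1:  [    0  25/4 ]
Row echelon form:
[ -4     3 ]
[  0  25/4 ]
Nonzero rows / pivot columns: 2

rank(A) = 2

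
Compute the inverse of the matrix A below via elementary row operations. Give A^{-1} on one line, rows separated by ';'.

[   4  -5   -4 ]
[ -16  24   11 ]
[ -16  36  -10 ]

inverse = [53/8 97/48 -41/96; 7/2 13/12 -5/24; 2 2/3 -1/6]

Gauss-Jordan on [A | I]:
R1 <- (1/4)*R1:  [    1  -5/4    -1  |   1/4     0     0 ]
R2 <- R2 - (-16)*R1:  [  0   4  -5  |   4   1   0 ]
R3 <- R3 - (-16)*R1:  [   0   16  -26  |    4    0    1 ]
R2 <- (1/4)*R2:  [    0     1  -5/4  |     1   1/4     0 ]
R1 <- R1 - (-5/4)*R2:  [      1       0  -41/16  |     3/2    5/16       0 ]
R3 <- R3 - (16)*R2:  [   0    0   -6  |  -12   -4    1 ]
R3 <- (1/-6)*R3:  [    0     0     1  |     2   2/3  -1/6 ]
R1 <- R1 - (-41/16)*R3:  [      1       0       0  |    53/8   97/48  -41/96 ]
R2 <- R2 - (-5/4)*R3:  [     0      1      0  |    7/2  13/12  -5/24 ]
Right block of [I | A^{-1}] is the inverse:
[ 53/8  97/48  -41/96 ]
[  7/2  13/12   -5/24 ]
[    2    2/3    -1/6 ]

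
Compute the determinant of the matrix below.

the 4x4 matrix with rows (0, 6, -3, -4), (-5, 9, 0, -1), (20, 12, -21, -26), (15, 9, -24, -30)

Forward elimination:
R1 <-> R2   (pivot in column 1 was zero)
[ -5   9    0   -1 ]
[  0   6   -3   -4 ]
[ 20  12  -21  -26 ]
[ 15   9  -24  -30 ]
R3 <- R3 - (-4)*R1:  [   0   48  -21  -30 ]
R4 <- R4 - (-3)*R1:  [   0   36  -24  -33 ]
R3 <- R3 - (8)*R2:  [ 0  0  3  2 ]
R4 <- R4 - (6)*R2:  [  0   0  -6  -9 ]
R4 <- R4 - (-2)*R3:  [  0   0   0  -5 ]
Upper-triangular form:
[ -5  9   0  -1 ]
[  0  6  -3  -4 ]
[  0  0   3   2 ]
[  0  0   0  -5 ]
det(A) = (-1)^1 * (-5) * (6) * (3) * (-5) = -450  (1 row swap -> sign -1)

det(A) = -450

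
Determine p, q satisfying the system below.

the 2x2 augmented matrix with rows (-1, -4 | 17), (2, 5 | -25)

Forward elimination on [A|b]:
R2 <- R2 - (-2)*R1:  [  0  -3   9 ]
Row echelon form:
[ -1  -4  |  17 ]
[  0  -3  |   9 ]
Back-substitution:
q = (9) / -3 = -3
p = (17 - (-4)*(-3)) / -1 = -5

(-5, -3)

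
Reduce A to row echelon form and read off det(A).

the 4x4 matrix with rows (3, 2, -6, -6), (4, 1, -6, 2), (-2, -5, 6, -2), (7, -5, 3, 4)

det(A) = -1236

Forward elimination:
R2 <- R2 - (4/3)*R1:  [    0  -5/3     2    10 ]
R3 <- R3 - (-2/3)*R1:  [     0  -11/3      2     -6 ]
R4 <- R4 - (7/3)*R1:  [     0  -29/3     17     18 ]
R3 <- R3 - (11/5)*R2:  [     0      0  -12/5    -28 ]
R4 <- R4 - (29/5)*R2:  [    0     0  27/5   -40 ]
R4 <- R4 - (-9/4)*R3:  [    0     0     0  -103 ]
Upper-triangular form:
[ 3     2     -6    -6 ]
[ 0  -5/3      2    10 ]
[ 0     0  -12/5   -28 ]
[ 0     0      0  -103 ]
det(A) = (-1)^0 * (3) * (-5/3) * (-12/5) * (-103) = -1236  (0 row swaps -> sign +1)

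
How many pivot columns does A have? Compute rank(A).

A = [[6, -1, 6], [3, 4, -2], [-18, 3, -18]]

rank(A) = 2

Row reduction:
R2 <- R2 - (1/2)*R1:  [   0  9/2   -5 ]
R3 <- R3 - (-3)*R1:  [ 0  0  0 ]
Row echelon form:
[ 6   -1   6 ]
[ 0  9/2  -5 ]
[ 0    0   0 ]
Nonzero rows / pivot columns: 2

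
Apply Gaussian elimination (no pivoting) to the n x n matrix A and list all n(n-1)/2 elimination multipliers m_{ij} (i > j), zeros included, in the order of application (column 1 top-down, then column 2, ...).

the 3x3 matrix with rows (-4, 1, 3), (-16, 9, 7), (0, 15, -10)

multipliers: 4, 0, 3

Forward elimination:
R2 <- R2 - (4)*R1:  [  0   5  -5 ]
R3: entry in column 1 is already 0 -> m_{31} = 0 (no row operation needed)
R3 <- R3 - (3)*R2:  [ 0  0  5 ]
Multipliers (in order of application): m_{21} = 4, m_{31} = 0, m_{32} = 3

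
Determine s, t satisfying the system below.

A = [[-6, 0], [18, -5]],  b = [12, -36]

Forward elimination on [A|b]:
R2 <- R2 - (-3)*R1:  [  0  -5   0 ]
Row echelon form:
[ -6   0  |  12 ]
[  0  -5  |   0 ]
Back-substitution:
t = (0) / -5 = 0
s = (12) / -6 = -2

(-2, 0)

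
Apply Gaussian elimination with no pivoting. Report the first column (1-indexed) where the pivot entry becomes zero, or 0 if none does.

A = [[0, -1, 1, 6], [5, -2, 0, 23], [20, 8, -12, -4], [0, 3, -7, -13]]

first zero-pivot column = 1

Naive forward elimination:
Pivot entry (1,1) is zero but row 2 has 5 in column 1 -> naive elimination stops; a row interchange (e.g. R1 <-> R2) would be required here.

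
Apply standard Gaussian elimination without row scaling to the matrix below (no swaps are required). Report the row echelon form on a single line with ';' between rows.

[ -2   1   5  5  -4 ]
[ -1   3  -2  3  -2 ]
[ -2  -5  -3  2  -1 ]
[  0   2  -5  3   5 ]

REF = [-2 1 5 5 -4; 0 5/2 -9/2 1/2 0; 0 0 -94/5 -9/5 3; 0 0 0 257/94 449/94]

Forward elimination:
R2 <- R2 - (1/2)*R1:  [    0   5/2  -9/2   1/2     0 ]
R3 <- R3 - (1)*R1:  [  0  -6  -8  -3   3 ]
R3 <- R3 - (-12/5)*R2:  [     0      0  -94/5   -9/5      3 ]
R4 <- R4 - (4/5)*R2:  [    0     0  -7/5  13/5     5 ]
R4 <- R4 - (7/94)*R3:  [      0       0       0  257/94  449/94 ]
Row echelon form:
[ -2    1      5       5      -4 ]
[  0  5/2   -9/2     1/2       0 ]
[  0    0  -94/5    -9/5       3 ]
[  0    0      0  257/94  449/94 ]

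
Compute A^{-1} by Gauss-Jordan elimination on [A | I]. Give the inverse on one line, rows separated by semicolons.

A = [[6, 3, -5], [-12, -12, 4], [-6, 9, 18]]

inverse = [7 11/4 4/3; -16/3 -13/6 -1; 5 2 1]

Gauss-Jordan on [A | I]:
R1 <- (1/6)*R1:  [    1   1/2  -5/6  |   1/6     0     0 ]
R2 <- R2 - (-12)*R1:  [  0  -6  -6  |   2   1   0 ]
R3 <- R3 - (-6)*R1:  [  0  12  13  |   1   0   1 ]
R2 <- (1/-6)*R2:  [    0     1     1  |  -1/3  -1/6     0 ]
R1 <- R1 - (1/2)*R2:  [    1     0  -4/3  |   1/3  1/12     0 ]
R3 <- R3 - (12)*R2:  [ 0  0  1  |  5  2  1 ]
R1 <- R1 - (-4/3)*R3:  [    1     0     0  |     7  11/4   4/3 ]
R2 <- R2 - (1)*R3:  [     0      1      0  |  -16/3  -13/6     -1 ]
Right block of [I | A^{-1}] is the inverse:
[     7   11/4  4/3 ]
[ -16/3  -13/6   -1 ]
[     5      2    1 ]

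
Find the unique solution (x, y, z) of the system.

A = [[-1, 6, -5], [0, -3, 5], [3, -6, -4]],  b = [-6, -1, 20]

(-2, -3, -2)

Forward elimination on [A|b]:
R3 <- R3 - (-3)*R1:  [   0   12  -19    2 ]
R3 <- R3 - (-4)*R2:  [  0   0   1  -2 ]
Row echelon form:
[ -1   6  -5  |  -6 ]
[  0  -3   5  |  -1 ]
[  0   0   1  |  -2 ]
Back-substitution:
z = (-2) / 1 = -2
y = (-1 - (5)*(-2)) / -3 = -3
x = (-6 - (6)*(-3) - (-5)*(-2)) / -1 = -2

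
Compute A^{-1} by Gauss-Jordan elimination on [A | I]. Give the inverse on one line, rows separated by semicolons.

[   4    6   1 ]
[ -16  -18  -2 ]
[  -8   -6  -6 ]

Gauss-Jordan on [A | I]:
R1 <- (1/4)*R1:  [   1  3/2  1/4  |  1/4    0    0 ]
R2 <- R2 - (-16)*R1:  [ 0  6  2  |  4  1  0 ]
R3 <- R3 - (-8)*R1:  [  0   6  -4  |   2   0   1 ]
R2 <- (1/6)*R2:  [   0    1  1/3  |  2/3  1/6    0 ]
R1 <- R1 - (3/2)*R2:  [    1     0  -1/4  |  -3/4  -1/4     0 ]
R3 <- R3 - (6)*R2:  [  0   0  -6  |  -2  -1   1 ]
R3 <- (1/-6)*R3:  [    0     0     1  |   1/3   1/6  -1/6 ]
R1 <- R1 - (-1/4)*R3:  [     1      0      0  |   -2/3  -5/24  -1/24 ]
R2 <- R2 - (1/3)*R3:  [    0     1     0  |   5/9   1/9  1/18 ]
Right block of [I | A^{-1}] is the inverse:
[ -2/3  -5/24  -1/24 ]
[  5/9    1/9   1/18 ]
[  1/3    1/6   -1/6 ]

inverse = [-2/3 -5/24 -1/24; 5/9 1/9 1/18; 1/3 1/6 -1/6]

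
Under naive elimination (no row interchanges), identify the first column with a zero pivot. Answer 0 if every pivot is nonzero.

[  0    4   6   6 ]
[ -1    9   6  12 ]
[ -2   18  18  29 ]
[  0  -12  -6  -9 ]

Naive forward elimination:
Pivot entry (1,1) is zero but row 2 has -1 in column 1 -> naive elimination stops; a row interchange (e.g. R1 <-> R2) would be required here.

first zero-pivot column = 1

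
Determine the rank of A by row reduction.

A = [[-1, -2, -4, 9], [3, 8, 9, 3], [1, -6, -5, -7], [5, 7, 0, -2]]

Row reduction:
R2 <- R2 - (-3)*R1:  [  0   2  -3  30 ]
R3 <- R3 - (-1)*R1:  [  0  -8  -9   2 ]
R4 <- R4 - (-5)*R1:  [   0   -3  -20   43 ]
R3 <- R3 - (-4)*R2:  [   0    0  -21  122 ]
R4 <- R4 - (-3/2)*R2:  [     0      0  -49/2     88 ]
R4 <- R4 - (7/6)*R3:  [      0       0       0  -163/3 ]
Row echelon form:
[ -1  -2   -4       9 ]
[  0   2   -3      30 ]
[  0   0  -21     122 ]
[  0   0    0  -163/3 ]
Nonzero rows / pivot columns: 4

rank(A) = 4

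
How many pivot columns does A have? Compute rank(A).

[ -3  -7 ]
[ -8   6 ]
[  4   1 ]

rank(A) = 2

Row reduction:
R2 <- R2 - (8/3)*R1:  [    0  74/3 ]
R3 <- R3 - (-4/3)*R1:  [     0  -25/3 ]
R3 <- R3 - (-25/74)*R2:  [ 0  0 ]
Row echelon form:
[ -3    -7 ]
[  0  74/3 ]
[  0     0 ]
Nonzero rows / pivot columns: 2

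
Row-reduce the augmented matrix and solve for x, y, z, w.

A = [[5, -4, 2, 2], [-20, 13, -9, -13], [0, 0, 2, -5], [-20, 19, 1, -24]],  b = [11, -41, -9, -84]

Forward elimination on [A|b]:
R2 <- R2 - (-4)*R1:  [  0  -3  -1  -5   3 ]
R4 <- R4 - (-4)*R1:  [   0    3    9  -16  -40 ]
R4 <- R4 - (-1)*R2:  [   0    0    8  -21  -37 ]
R4 <- R4 - (4)*R3:  [  0   0   0  -1  -1 ]
Row echelon form:
[ 5  -4   2   2  |  11 ]
[ 0  -3  -1  -5  |   3 ]
[ 0   0   2  -5  |  -9 ]
[ 0   0   0  -1  |  -1 ]
Back-substitution:
w = (-1) / -1 = 1
z = (-9 - (-5)*(1)) / 2 = -2
y = (3 - (-1)*(-2) - (-5)*(1)) / -3 = -2
x = (11 - (-4)*(-2) - (2)*(-2) - (2)*(1)) / 5 = 1

(1, -2, -2, 1)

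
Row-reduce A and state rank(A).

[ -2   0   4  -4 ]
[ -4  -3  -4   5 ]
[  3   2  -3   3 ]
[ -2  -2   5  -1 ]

Row reduction:
R2 <- R2 - (2)*R1:  [   0   -3  -12   13 ]
R3 <- R3 - (-3/2)*R1:  [  0   2   3  -3 ]
R4 <- R4 - (1)*R1:  [  0  -2   1   3 ]
R3 <- R3 - (-2/3)*R2:  [    0     0    -5  17/3 ]
R4 <- R4 - (2/3)*R2:  [     0      0      9  -17/3 ]
R4 <- R4 - (-9/5)*R3:  [     0      0      0  68/15 ]
Row echelon form:
[ -2   0    4     -4 ]
[  0  -3  -12     13 ]
[  0   0   -5   17/3 ]
[  0   0    0  68/15 ]
Nonzero rows / pivot columns: 4

rank(A) = 4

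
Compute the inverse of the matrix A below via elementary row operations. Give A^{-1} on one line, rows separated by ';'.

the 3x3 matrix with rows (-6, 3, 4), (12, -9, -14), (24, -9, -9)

Gauss-Jordan on [A | I]:
R1 <- (1/-6)*R1:  [    1  -1/2  -2/3  |  -1/6     0     0 ]
R2 <- R2 - (12)*R1:  [  0  -3  -6  |   2   1   0 ]
R3 <- R3 - (24)*R1:  [ 0  3  7  |  4  0  1 ]
R2 <- (1/-3)*R2:  [    0     1     2  |  -2/3  -1/3     0 ]
R1 <- R1 - (-1/2)*R2:  [    1     0   1/3  |  -1/2  -1/6     0 ]
R3 <- R3 - (3)*R2:  [ 0  0  1  |  6  1  1 ]
R1 <- R1 - (1/3)*R3:  [    1     0     0  |  -5/2  -1/2  -1/3 ]
R2 <- R2 - (2)*R3:  [     0      1      0  |  -38/3   -7/3     -2 ]
Right block of [I | A^{-1}] is the inverse:
[  -5/2  -1/2  -1/3 ]
[ -38/3  -7/3    -2 ]
[     6     1     1 ]

inverse = [-5/2 -1/2 -1/3; -38/3 -7/3 -2; 6 1 1]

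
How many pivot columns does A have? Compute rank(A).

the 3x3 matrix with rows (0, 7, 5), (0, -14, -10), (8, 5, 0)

Row reduction:
R1 <-> R3   (pivot in column 1 was zero)
[ 8    5    0 ]
[ 0  -14  -10 ]
[ 0    7    5 ]
R3 <- R3 - (-1/2)*R2:  [ 0  0  0 ]
Row echelon form:
[ 8    5    0 ]
[ 0  -14  -10 ]
[ 0    0    0 ]
Nonzero rows / pivot columns: 2

rank(A) = 2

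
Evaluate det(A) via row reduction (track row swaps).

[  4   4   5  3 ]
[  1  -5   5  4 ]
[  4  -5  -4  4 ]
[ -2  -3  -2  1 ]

Forward elimination:
R2 <- R2 - (1/4)*R1:  [    0    -6  15/4  13/4 ]
R3 <- R3 - (1)*R1:  [  0  -9  -9   1 ]
R4 <- R4 - (-1/2)*R1:  [   0   -1  1/2  5/2 ]
R3 <- R3 - (3/2)*R2:  [      0       0  -117/8   -31/8 ]
R4 <- R4 - (1/6)*R2:  [     0      0   -1/8  47/24 ]
R4 <- R4 - (1/117)*R3:  [       0        0        0  233/117 ]
Upper-triangular form:
[ 4   4       5        3 ]
[ 0  -6    15/4     13/4 ]
[ 0   0  -117/8    -31/8 ]
[ 0   0       0  233/117 ]
det(A) = (-1)^0 * (4) * (-6) * (-117/8) * (233/117) = 699  (0 row swaps -> sign +1)

det(A) = 699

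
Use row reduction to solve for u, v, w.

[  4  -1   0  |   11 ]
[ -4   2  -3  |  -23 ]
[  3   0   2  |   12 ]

Forward elimination on [A|b]:
R2 <- R2 - (-1)*R1:  [   0    1   -3  -12 ]
R3 <- R3 - (3/4)*R1:  [    0   3/4     2  15/4 ]
R3 <- R3 - (3/4)*R2:  [    0     0  17/4  51/4 ]
Row echelon form:
[ 4  -1     0  |    11 ]
[ 0   1    -3  |   -12 ]
[ 0   0  17/4  |  51/4 ]
Back-substitution:
w = (51/4) / (17/4) = 3
v = (-12 - (-3)*(3)) / 1 = -3
u = (11 - (-1)*(-3)) / 4 = 2

(2, -3, 3)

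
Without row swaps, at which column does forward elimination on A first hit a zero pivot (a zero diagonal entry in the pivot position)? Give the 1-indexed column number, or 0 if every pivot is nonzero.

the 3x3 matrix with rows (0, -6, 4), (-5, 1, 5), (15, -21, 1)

Naive forward elimination:
Pivot entry (1,1) is zero but row 2 has -5 in column 1 -> naive elimination stops; a row interchange (e.g. R1 <-> R2) would be required here.

first zero-pivot column = 1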